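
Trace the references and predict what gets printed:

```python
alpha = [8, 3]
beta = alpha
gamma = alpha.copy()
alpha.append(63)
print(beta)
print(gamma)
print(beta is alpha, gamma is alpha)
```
[8, 3, 63]
[8, 3]
True False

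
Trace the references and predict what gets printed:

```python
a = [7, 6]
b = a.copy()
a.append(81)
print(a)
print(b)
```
[7, 6, 81]
[7, 6]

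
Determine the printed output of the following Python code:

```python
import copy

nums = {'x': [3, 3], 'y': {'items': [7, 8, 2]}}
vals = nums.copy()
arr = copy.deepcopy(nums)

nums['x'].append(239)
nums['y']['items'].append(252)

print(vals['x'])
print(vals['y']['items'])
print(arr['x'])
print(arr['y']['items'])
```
[3, 3, 239]
[7, 8, 2, 252]
[3, 3]
[7, 8, 2]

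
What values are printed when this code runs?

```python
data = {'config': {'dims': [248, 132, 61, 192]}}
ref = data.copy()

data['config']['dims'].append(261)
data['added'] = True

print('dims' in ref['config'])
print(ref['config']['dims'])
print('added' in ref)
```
True
[248, 132, 61, 192, 261]
False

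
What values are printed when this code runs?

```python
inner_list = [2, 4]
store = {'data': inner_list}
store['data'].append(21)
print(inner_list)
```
[2, 4, 21]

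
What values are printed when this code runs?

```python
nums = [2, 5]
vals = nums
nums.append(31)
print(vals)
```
[2, 5, 31]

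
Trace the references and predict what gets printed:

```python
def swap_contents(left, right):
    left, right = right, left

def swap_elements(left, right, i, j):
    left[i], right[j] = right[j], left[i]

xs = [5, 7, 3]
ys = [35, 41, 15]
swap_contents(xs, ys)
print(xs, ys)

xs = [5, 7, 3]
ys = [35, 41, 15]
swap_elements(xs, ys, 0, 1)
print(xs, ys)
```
[5, 7, 3] [35, 41, 15]
[41, 7, 3] [35, 5, 15]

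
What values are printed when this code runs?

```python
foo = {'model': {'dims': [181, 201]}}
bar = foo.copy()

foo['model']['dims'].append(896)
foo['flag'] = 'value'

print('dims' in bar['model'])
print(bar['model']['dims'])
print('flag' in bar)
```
True
[181, 201, 896]
False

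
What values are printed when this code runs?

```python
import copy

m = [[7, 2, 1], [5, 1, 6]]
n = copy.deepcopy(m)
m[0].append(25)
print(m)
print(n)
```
[[7, 2, 1, 25], [5, 1, 6]]
[[7, 2, 1], [5, 1, 6]]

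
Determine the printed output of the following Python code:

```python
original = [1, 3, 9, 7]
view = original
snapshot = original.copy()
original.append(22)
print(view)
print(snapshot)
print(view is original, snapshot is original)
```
[1, 3, 9, 7, 22]
[1, 3, 9, 7]
True False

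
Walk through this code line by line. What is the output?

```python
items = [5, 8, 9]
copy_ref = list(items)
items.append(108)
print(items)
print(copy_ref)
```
[5, 8, 9, 108]
[5, 8, 9]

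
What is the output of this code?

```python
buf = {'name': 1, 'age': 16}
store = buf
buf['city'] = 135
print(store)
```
{'name': 1, 'age': 16, 'city': 135}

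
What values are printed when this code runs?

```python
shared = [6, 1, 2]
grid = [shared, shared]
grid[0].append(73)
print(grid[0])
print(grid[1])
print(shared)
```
[6, 1, 2, 73]
[6, 1, 2, 73]
[6, 1, 2, 73]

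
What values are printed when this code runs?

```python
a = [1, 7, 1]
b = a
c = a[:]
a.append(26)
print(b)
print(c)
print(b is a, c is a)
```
[1, 7, 1, 26]
[1, 7, 1]
True False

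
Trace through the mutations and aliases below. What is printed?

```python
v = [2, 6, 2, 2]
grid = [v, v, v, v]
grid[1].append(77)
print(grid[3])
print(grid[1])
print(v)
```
[2, 6, 2, 2, 77]
[2, 6, 2, 2, 77]
[2, 6, 2, 2, 77]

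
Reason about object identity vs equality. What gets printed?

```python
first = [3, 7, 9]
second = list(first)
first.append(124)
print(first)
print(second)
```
[3, 7, 9, 124]
[3, 7, 9]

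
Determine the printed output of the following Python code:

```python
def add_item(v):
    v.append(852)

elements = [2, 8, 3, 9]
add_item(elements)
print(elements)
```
[2, 8, 3, 9, 852]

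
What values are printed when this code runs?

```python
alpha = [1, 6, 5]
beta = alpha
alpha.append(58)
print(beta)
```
[1, 6, 5, 58]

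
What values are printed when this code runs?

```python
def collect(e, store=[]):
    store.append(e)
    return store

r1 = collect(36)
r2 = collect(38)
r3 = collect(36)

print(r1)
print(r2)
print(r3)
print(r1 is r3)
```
[36, 38, 36]
[36, 38, 36]
[36, 38, 36]
True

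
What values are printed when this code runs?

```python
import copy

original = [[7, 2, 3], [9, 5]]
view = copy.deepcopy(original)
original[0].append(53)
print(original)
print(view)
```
[[7, 2, 3, 53], [9, 5]]
[[7, 2, 3], [9, 5]]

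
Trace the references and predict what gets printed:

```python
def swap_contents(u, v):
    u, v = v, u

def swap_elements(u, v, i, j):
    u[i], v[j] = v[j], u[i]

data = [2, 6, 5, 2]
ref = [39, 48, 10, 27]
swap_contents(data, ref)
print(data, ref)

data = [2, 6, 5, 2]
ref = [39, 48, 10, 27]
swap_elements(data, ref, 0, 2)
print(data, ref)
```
[2, 6, 5, 2] [39, 48, 10, 27]
[10, 6, 5, 2] [39, 48, 2, 27]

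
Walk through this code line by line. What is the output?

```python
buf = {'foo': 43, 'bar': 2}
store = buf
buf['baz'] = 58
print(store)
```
{'foo': 43, 'bar': 2, 'baz': 58}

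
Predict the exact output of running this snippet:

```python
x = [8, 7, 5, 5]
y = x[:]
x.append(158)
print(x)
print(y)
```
[8, 7, 5, 5, 158]
[8, 7, 5, 5]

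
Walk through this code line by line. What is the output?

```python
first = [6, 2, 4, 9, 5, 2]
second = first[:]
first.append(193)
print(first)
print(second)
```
[6, 2, 4, 9, 5, 2, 193]
[6, 2, 4, 9, 5, 2]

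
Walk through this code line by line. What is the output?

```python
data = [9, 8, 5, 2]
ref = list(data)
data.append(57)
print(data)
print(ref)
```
[9, 8, 5, 2, 57]
[9, 8, 5, 2]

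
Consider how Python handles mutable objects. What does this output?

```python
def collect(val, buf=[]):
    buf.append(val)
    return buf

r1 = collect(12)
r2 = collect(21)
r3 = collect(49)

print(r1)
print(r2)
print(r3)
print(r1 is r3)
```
[12, 21, 49]
[12, 21, 49]
[12, 21, 49]
True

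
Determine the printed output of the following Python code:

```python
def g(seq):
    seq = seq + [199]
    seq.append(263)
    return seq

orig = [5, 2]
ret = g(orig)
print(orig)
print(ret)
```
[5, 2]
[5, 2, 199, 263]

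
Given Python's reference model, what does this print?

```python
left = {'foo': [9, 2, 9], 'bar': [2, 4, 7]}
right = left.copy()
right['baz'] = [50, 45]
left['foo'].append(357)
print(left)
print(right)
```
{'foo': [9, 2, 9, 357], 'bar': [2, 4, 7]}
{'foo': [9, 2, 9, 357], 'bar': [2, 4, 7], 'baz': [50, 45]}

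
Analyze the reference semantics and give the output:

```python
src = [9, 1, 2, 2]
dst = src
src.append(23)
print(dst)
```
[9, 1, 2, 2, 23]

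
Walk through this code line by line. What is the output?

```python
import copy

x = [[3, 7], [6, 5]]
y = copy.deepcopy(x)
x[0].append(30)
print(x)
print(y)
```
[[3, 7, 30], [6, 5]]
[[3, 7], [6, 5]]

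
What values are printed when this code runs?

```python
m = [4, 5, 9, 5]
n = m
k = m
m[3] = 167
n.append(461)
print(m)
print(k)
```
[4, 5, 9, 167, 461]
[4, 5, 9, 167, 461]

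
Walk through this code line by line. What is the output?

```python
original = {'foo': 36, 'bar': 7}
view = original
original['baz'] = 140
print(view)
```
{'foo': 36, 'bar': 7, 'baz': 140}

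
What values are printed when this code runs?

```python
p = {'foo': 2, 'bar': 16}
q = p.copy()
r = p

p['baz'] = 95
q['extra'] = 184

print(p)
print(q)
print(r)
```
{'foo': 2, 'bar': 16, 'baz': 95}
{'foo': 2, 'bar': 16, 'extra': 184}
{'foo': 2, 'bar': 16, 'baz': 95}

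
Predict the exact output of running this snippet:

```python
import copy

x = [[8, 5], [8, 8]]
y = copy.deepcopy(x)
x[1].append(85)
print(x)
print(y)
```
[[8, 5], [8, 8, 85]]
[[8, 5], [8, 8]]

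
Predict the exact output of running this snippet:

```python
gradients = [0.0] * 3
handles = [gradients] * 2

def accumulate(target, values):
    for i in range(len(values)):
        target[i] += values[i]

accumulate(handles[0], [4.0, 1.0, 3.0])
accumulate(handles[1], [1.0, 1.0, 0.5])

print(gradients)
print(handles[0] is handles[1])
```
[5.0, 2.0, 3.5]
True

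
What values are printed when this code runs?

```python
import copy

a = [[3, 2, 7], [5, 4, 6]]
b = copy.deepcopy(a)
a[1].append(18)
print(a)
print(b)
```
[[3, 2, 7], [5, 4, 6, 18]]
[[3, 2, 7], [5, 4, 6]]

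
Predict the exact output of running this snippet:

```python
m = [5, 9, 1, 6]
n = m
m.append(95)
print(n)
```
[5, 9, 1, 6, 95]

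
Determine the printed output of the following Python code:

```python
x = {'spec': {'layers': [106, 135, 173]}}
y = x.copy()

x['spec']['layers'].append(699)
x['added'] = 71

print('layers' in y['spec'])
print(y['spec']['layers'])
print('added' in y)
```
True
[106, 135, 173, 699]
False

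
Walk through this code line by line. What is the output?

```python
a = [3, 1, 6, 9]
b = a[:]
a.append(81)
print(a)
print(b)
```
[3, 1, 6, 9, 81]
[3, 1, 6, 9]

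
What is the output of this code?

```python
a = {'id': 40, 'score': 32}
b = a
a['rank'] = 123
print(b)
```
{'id': 40, 'score': 32, 'rank': 123}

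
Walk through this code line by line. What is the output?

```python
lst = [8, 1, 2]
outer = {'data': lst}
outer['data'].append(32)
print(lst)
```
[8, 1, 2, 32]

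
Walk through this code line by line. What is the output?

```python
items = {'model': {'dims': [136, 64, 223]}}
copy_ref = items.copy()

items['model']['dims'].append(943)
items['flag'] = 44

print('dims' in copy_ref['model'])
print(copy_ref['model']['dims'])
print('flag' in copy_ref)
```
True
[136, 64, 223, 943]
False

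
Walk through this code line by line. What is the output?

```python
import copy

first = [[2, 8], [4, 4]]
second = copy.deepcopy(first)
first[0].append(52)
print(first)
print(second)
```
[[2, 8, 52], [4, 4]]
[[2, 8], [4, 4]]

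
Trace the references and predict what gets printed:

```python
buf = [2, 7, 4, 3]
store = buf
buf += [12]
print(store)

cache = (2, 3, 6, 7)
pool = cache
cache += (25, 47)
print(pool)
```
[2, 7, 4, 3, 12]
(2, 3, 6, 7)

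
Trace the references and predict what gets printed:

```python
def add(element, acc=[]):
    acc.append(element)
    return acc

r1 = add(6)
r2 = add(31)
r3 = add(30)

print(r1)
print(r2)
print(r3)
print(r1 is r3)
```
[6, 31, 30]
[6, 31, 30]
[6, 31, 30]
True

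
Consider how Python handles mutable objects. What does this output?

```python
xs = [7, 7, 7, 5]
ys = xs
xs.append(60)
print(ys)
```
[7, 7, 7, 5, 60]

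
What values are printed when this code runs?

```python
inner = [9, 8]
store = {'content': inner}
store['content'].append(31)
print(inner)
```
[9, 8, 31]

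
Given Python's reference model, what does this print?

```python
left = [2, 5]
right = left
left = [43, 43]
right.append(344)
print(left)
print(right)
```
[43, 43]
[2, 5, 344]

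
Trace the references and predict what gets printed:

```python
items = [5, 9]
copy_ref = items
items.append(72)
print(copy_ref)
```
[5, 9, 72]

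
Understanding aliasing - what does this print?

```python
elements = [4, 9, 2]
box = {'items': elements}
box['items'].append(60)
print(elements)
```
[4, 9, 2, 60]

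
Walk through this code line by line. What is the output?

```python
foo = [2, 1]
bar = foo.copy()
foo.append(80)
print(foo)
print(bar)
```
[2, 1, 80]
[2, 1]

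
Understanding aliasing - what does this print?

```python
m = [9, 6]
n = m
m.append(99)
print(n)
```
[9, 6, 99]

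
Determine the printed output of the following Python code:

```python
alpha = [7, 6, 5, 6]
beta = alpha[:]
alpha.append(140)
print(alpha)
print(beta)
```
[7, 6, 5, 6, 140]
[7, 6, 5, 6]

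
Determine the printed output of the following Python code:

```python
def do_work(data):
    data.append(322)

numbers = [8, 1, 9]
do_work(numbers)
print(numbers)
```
[8, 1, 9, 322]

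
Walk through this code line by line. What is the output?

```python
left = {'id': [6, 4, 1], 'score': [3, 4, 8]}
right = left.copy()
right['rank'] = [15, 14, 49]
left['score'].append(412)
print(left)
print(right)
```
{'id': [6, 4, 1], 'score': [3, 4, 8, 412]}
{'id': [6, 4, 1], 'score': [3, 4, 8, 412], 'rank': [15, 14, 49]}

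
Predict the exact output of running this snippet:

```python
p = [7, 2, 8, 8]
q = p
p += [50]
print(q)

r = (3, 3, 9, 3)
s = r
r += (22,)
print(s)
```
[7, 2, 8, 8, 50]
(3, 3, 9, 3)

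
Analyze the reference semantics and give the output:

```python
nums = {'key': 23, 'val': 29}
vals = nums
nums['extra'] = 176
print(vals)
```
{'key': 23, 'val': 29, 'extra': 176}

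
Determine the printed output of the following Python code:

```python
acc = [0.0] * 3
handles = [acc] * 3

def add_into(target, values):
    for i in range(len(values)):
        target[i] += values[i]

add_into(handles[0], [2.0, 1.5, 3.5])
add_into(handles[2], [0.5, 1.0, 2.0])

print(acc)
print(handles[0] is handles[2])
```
[2.5, 2.5, 5.5]
True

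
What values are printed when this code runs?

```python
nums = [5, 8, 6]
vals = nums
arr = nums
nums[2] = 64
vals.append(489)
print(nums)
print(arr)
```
[5, 8, 64, 489]
[5, 8, 64, 489]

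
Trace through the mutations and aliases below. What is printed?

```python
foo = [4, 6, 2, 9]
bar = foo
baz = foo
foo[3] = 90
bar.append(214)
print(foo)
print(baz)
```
[4, 6, 2, 90, 214]
[4, 6, 2, 90, 214]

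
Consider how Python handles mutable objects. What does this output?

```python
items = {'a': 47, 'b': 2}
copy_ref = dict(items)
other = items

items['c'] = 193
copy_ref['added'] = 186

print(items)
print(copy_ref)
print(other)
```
{'a': 47, 'b': 2, 'c': 193}
{'a': 47, 'b': 2, 'added': 186}
{'a': 47, 'b': 2, 'c': 193}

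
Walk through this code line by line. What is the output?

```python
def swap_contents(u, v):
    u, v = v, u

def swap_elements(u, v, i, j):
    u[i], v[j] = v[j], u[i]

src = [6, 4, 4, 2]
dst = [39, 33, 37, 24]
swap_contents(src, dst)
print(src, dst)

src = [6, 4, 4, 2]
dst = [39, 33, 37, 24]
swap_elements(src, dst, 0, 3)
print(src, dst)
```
[6, 4, 4, 2] [39, 33, 37, 24]
[24, 4, 4, 2] [39, 33, 37, 6]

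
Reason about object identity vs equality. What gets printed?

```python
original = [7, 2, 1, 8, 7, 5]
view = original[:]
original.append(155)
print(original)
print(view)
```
[7, 2, 1, 8, 7, 5, 155]
[7, 2, 1, 8, 7, 5]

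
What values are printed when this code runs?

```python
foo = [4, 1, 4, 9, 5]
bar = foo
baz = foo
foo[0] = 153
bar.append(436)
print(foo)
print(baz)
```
[153, 1, 4, 9, 5, 436]
[153, 1, 4, 9, 5, 436]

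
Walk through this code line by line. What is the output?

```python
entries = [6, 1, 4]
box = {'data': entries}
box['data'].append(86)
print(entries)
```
[6, 1, 4, 86]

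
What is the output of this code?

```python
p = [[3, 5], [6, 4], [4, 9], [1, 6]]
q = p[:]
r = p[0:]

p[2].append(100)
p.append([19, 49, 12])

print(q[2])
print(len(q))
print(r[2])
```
[4, 9, 100]
4
[4, 9, 100]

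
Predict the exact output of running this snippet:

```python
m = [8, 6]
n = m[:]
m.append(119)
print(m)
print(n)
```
[8, 6, 119]
[8, 6]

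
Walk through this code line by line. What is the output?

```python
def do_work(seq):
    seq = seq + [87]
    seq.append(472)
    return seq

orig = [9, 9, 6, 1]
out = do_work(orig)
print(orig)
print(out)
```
[9, 9, 6, 1]
[9, 9, 6, 1, 87, 472]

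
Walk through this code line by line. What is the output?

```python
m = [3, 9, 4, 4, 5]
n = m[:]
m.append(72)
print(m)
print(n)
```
[3, 9, 4, 4, 5, 72]
[3, 9, 4, 4, 5]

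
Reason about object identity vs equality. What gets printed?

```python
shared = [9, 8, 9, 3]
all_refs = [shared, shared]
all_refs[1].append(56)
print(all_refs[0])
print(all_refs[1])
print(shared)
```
[9, 8, 9, 3, 56]
[9, 8, 9, 3, 56]
[9, 8, 9, 3, 56]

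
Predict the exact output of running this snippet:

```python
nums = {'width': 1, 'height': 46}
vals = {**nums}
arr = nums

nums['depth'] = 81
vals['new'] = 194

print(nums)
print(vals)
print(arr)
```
{'width': 1, 'height': 46, 'depth': 81}
{'width': 1, 'height': 46, 'new': 194}
{'width': 1, 'height': 46, 'depth': 81}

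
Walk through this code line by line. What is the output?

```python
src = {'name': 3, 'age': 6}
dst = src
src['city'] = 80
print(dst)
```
{'name': 3, 'age': 6, 'city': 80}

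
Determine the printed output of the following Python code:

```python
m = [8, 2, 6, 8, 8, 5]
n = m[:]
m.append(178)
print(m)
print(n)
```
[8, 2, 6, 8, 8, 5, 178]
[8, 2, 6, 8, 8, 5]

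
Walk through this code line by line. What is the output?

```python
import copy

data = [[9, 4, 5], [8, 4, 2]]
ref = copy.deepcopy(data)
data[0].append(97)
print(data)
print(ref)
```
[[9, 4, 5, 97], [8, 4, 2]]
[[9, 4, 5], [8, 4, 2]]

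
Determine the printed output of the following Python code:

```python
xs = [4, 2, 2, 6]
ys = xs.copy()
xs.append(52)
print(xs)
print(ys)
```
[4, 2, 2, 6, 52]
[4, 2, 2, 6]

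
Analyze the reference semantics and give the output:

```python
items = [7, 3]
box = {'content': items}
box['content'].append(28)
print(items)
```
[7, 3, 28]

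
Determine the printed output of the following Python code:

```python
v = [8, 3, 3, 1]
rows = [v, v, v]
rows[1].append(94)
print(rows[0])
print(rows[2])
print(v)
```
[8, 3, 3, 1, 94]
[8, 3, 3, 1, 94]
[8, 3, 3, 1, 94]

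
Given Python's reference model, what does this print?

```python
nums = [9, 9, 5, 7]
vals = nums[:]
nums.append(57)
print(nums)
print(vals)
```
[9, 9, 5, 7, 57]
[9, 9, 5, 7]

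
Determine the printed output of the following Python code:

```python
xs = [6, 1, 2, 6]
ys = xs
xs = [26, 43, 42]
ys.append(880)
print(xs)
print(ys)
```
[26, 43, 42]
[6, 1, 2, 6, 880]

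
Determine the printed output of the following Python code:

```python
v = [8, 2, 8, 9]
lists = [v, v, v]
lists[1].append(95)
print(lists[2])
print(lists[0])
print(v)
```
[8, 2, 8, 9, 95]
[8, 2, 8, 9, 95]
[8, 2, 8, 9, 95]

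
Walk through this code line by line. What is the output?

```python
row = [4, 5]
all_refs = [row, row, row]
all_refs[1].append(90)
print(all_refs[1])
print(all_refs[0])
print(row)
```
[4, 5, 90]
[4, 5, 90]
[4, 5, 90]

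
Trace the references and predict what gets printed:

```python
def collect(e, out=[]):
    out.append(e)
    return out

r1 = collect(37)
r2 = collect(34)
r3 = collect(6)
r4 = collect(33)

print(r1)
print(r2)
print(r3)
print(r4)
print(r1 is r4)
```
[37, 34, 6, 33]
[37, 34, 6, 33]
[37, 34, 6, 33]
[37, 34, 6, 33]
True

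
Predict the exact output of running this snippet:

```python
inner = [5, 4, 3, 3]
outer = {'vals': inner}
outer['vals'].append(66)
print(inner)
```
[5, 4, 3, 3, 66]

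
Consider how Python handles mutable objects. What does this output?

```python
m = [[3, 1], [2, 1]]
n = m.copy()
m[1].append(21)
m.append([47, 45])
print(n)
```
[[3, 1], [2, 1, 21]]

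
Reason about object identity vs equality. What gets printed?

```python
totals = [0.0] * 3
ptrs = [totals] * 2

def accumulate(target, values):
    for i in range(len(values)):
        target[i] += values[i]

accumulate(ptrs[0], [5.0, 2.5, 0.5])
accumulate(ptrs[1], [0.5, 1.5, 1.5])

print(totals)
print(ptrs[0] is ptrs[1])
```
[5.5, 4.0, 2.0]
True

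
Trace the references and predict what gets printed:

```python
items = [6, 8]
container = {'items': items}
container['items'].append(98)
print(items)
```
[6, 8, 98]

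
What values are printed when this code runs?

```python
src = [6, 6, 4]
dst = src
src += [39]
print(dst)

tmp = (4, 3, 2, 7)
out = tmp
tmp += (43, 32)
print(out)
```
[6, 6, 4, 39]
(4, 3, 2, 7)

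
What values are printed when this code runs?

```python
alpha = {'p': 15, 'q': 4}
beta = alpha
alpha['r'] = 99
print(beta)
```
{'p': 15, 'q': 4, 'r': 99}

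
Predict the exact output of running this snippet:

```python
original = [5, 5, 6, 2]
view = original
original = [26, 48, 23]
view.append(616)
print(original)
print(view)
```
[26, 48, 23]
[5, 5, 6, 2, 616]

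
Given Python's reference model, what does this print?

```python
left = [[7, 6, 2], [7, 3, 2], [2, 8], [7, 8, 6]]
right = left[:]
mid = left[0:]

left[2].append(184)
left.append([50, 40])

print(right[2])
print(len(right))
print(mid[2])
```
[2, 8, 184]
4
[2, 8, 184]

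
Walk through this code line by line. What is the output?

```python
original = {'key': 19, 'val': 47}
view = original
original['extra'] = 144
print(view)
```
{'key': 19, 'val': 47, 'extra': 144}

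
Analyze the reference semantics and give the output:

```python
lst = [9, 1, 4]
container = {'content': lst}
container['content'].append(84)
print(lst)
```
[9, 1, 4, 84]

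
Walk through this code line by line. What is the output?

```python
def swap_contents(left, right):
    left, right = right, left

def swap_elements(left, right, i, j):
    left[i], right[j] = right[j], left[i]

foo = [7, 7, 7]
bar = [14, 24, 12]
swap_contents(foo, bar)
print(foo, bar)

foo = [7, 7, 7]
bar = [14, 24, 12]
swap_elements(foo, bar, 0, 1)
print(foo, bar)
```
[7, 7, 7] [14, 24, 12]
[24, 7, 7] [14, 7, 12]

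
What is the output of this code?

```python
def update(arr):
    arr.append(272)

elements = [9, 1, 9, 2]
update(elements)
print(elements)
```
[9, 1, 9, 2, 272]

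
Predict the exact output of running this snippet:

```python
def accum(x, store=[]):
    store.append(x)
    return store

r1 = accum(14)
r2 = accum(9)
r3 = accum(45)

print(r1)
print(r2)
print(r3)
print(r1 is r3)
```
[14, 9, 45]
[14, 9, 45]
[14, 9, 45]
True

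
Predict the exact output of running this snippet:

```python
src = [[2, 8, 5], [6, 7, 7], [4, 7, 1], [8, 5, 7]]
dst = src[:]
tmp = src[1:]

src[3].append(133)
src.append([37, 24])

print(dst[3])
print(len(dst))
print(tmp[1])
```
[8, 5, 7, 133]
4
[4, 7, 1]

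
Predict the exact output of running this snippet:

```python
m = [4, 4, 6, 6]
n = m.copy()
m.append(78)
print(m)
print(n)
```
[4, 4, 6, 6, 78]
[4, 4, 6, 6]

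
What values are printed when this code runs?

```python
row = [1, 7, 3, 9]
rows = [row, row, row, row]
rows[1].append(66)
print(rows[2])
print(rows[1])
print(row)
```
[1, 7, 3, 9, 66]
[1, 7, 3, 9, 66]
[1, 7, 3, 9, 66]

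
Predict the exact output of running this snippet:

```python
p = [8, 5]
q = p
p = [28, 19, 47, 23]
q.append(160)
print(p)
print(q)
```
[28, 19, 47, 23]
[8, 5, 160]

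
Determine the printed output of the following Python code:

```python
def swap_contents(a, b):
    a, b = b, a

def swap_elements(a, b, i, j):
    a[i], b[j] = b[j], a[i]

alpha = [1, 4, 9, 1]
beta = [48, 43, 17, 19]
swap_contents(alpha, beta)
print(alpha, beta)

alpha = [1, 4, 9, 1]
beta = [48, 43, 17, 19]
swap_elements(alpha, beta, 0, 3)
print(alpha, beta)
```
[1, 4, 9, 1] [48, 43, 17, 19]
[19, 4, 9, 1] [48, 43, 17, 1]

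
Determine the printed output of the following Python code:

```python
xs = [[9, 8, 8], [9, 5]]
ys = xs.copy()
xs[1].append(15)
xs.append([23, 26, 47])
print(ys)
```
[[9, 8, 8], [9, 5, 15]]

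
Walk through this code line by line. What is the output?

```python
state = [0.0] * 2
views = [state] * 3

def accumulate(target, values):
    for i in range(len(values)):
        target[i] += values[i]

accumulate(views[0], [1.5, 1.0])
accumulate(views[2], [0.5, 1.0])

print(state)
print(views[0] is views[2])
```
[2.0, 2.0]
True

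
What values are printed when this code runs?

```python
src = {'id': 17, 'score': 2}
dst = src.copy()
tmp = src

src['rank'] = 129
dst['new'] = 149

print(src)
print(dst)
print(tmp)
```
{'id': 17, 'score': 2, 'rank': 129}
{'id': 17, 'score': 2, 'new': 149}
{'id': 17, 'score': 2, 'rank': 129}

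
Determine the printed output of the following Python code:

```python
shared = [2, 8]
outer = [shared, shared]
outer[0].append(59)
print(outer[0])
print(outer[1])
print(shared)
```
[2, 8, 59]
[2, 8, 59]
[2, 8, 59]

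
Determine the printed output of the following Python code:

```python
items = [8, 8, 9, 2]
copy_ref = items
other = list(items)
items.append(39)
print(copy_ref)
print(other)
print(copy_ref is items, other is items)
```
[8, 8, 9, 2, 39]
[8, 8, 9, 2]
True False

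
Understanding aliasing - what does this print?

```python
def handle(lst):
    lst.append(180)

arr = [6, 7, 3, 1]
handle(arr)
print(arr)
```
[6, 7, 3, 1, 180]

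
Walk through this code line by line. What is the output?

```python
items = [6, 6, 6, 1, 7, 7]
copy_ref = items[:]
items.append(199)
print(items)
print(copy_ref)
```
[6, 6, 6, 1, 7, 7, 199]
[6, 6, 6, 1, 7, 7]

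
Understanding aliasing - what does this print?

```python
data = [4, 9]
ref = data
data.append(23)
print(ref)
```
[4, 9, 23]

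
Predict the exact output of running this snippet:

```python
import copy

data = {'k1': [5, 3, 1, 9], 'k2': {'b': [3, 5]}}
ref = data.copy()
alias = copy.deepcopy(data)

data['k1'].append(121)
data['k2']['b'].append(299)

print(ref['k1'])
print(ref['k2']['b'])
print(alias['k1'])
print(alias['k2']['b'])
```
[5, 3, 1, 9, 121]
[3, 5, 299]
[5, 3, 1, 9]
[3, 5]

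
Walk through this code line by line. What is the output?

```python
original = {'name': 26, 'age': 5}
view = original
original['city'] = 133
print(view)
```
{'name': 26, 'age': 5, 'city': 133}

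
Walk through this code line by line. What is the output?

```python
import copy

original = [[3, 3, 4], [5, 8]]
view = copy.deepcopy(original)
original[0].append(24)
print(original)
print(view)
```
[[3, 3, 4, 24], [5, 8]]
[[3, 3, 4], [5, 8]]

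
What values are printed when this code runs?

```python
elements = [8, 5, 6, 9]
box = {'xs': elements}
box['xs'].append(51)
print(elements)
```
[8, 5, 6, 9, 51]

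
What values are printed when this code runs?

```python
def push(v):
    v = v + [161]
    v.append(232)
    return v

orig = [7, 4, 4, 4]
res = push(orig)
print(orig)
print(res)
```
[7, 4, 4, 4]
[7, 4, 4, 4, 161, 232]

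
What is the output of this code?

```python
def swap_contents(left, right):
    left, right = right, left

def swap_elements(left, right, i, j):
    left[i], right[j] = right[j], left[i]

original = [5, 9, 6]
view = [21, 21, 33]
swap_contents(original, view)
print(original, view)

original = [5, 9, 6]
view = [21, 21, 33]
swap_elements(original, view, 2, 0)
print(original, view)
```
[5, 9, 6] [21, 21, 33]
[5, 9, 21] [6, 21, 33]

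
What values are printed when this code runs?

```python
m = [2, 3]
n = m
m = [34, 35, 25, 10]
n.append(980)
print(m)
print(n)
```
[34, 35, 25, 10]
[2, 3, 980]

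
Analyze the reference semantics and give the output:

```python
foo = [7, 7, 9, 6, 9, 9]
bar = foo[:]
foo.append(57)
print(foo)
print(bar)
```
[7, 7, 9, 6, 9, 9, 57]
[7, 7, 9, 6, 9, 9]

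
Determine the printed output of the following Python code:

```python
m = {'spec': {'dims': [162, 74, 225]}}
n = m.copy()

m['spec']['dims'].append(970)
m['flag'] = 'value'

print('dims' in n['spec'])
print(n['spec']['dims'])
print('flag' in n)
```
True
[162, 74, 225, 970]
False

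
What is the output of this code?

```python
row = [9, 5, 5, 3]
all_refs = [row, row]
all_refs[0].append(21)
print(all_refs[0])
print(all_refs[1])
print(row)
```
[9, 5, 5, 3, 21]
[9, 5, 5, 3, 21]
[9, 5, 5, 3, 21]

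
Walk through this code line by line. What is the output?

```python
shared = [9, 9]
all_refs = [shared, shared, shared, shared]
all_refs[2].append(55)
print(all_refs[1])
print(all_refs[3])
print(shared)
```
[9, 9, 55]
[9, 9, 55]
[9, 9, 55]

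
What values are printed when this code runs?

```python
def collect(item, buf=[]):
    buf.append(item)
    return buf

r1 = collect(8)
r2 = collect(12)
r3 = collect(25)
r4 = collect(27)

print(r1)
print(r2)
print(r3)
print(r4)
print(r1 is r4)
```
[8, 12, 25, 27]
[8, 12, 25, 27]
[8, 12, 25, 27]
[8, 12, 25, 27]
True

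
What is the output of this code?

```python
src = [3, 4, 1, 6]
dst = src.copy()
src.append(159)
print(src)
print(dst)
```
[3, 4, 1, 6, 159]
[3, 4, 1, 6]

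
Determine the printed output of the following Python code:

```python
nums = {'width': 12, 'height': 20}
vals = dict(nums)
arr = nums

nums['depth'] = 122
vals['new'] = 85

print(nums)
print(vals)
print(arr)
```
{'width': 12, 'height': 20, 'depth': 122}
{'width': 12, 'height': 20, 'new': 85}
{'width': 12, 'height': 20, 'depth': 122}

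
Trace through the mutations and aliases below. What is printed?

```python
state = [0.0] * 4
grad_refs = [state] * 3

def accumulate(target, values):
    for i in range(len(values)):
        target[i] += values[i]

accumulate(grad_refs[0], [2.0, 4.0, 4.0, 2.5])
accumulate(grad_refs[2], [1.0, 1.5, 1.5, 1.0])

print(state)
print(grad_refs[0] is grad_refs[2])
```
[3.0, 5.5, 5.5, 3.5]
True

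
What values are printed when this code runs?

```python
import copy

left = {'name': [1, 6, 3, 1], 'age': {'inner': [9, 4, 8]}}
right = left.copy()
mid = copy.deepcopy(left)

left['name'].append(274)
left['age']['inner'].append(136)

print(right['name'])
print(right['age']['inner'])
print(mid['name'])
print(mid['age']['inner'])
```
[1, 6, 3, 1, 274]
[9, 4, 8, 136]
[1, 6, 3, 1]
[9, 4, 8]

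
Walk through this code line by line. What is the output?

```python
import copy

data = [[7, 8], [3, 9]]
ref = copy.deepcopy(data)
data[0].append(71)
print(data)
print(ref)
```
[[7, 8, 71], [3, 9]]
[[7, 8], [3, 9]]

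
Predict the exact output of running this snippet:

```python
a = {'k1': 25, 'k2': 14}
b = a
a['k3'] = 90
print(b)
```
{'k1': 25, 'k2': 14, 'k3': 90}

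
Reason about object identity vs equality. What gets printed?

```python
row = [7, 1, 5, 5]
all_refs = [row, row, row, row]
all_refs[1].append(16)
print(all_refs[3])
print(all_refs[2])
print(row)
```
[7, 1, 5, 5, 16]
[7, 1, 5, 5, 16]
[7, 1, 5, 5, 16]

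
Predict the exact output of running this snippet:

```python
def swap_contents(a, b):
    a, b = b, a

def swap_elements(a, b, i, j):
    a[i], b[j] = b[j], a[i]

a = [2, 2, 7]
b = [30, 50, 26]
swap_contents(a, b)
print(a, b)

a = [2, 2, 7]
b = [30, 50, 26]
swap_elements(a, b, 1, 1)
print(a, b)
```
[2, 2, 7] [30, 50, 26]
[2, 50, 7] [30, 2, 26]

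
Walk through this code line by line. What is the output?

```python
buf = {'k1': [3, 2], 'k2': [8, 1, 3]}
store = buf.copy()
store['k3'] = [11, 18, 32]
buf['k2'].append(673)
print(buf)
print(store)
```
{'k1': [3, 2], 'k2': [8, 1, 3, 673]}
{'k1': [3, 2], 'k2': [8, 1, 3, 673], 'k3': [11, 18, 32]}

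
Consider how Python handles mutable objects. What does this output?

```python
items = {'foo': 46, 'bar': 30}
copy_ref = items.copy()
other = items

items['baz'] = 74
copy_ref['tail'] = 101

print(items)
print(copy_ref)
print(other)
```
{'foo': 46, 'bar': 30, 'baz': 74}
{'foo': 46, 'bar': 30, 'tail': 101}
{'foo': 46, 'bar': 30, 'baz': 74}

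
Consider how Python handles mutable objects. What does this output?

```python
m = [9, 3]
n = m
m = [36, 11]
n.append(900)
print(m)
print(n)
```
[36, 11]
[9, 3, 900]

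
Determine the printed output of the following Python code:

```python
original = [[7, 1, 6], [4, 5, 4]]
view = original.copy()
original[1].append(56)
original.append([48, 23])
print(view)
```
[[7, 1, 6], [4, 5, 4, 56]]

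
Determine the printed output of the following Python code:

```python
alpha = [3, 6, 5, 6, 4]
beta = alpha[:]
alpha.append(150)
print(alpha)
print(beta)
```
[3, 6, 5, 6, 4, 150]
[3, 6, 5, 6, 4]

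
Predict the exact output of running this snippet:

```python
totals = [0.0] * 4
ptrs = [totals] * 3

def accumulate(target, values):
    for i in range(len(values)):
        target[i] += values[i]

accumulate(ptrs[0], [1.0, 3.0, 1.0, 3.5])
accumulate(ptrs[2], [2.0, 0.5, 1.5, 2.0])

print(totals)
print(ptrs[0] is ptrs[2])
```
[3.0, 3.5, 2.5, 5.5]
True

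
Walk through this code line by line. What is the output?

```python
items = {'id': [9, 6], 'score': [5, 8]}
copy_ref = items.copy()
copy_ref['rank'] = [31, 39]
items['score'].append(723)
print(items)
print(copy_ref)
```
{'id': [9, 6], 'score': [5, 8, 723]}
{'id': [9, 6], 'score': [5, 8, 723], 'rank': [31, 39]}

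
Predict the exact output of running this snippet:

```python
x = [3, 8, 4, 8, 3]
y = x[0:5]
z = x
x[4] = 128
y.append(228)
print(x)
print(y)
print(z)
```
[3, 8, 4, 8, 128]
[3, 8, 4, 8, 3, 228]
[3, 8, 4, 8, 128]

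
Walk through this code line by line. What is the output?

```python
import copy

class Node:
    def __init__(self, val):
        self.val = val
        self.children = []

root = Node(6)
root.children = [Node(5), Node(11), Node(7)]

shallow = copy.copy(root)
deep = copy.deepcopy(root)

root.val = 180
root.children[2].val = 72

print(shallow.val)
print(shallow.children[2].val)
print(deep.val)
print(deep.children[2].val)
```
6
72
6
7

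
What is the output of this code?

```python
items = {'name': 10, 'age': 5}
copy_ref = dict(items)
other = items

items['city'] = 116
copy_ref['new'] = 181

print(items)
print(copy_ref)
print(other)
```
{'name': 10, 'age': 5, 'city': 116}
{'name': 10, 'age': 5, 'new': 181}
{'name': 10, 'age': 5, 'city': 116}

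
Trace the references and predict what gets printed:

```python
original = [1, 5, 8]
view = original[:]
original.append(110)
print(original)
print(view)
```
[1, 5, 8, 110]
[1, 5, 8]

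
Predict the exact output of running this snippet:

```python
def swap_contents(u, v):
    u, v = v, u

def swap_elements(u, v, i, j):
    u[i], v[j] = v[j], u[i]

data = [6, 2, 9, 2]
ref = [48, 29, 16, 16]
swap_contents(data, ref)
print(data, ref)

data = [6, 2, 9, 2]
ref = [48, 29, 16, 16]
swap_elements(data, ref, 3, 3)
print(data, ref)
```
[6, 2, 9, 2] [48, 29, 16, 16]
[6, 2, 9, 16] [48, 29, 16, 2]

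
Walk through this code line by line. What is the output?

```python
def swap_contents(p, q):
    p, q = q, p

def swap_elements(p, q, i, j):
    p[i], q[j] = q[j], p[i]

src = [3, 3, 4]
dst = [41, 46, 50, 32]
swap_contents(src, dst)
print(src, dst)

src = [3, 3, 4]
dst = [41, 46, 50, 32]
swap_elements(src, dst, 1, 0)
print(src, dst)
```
[3, 3, 4] [41, 46, 50, 32]
[3, 41, 4] [3, 46, 50, 32]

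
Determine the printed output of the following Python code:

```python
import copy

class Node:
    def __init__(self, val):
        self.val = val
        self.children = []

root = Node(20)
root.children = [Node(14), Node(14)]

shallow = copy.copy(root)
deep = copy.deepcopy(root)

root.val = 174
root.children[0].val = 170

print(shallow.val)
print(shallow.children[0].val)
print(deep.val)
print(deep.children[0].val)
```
20
170
20
14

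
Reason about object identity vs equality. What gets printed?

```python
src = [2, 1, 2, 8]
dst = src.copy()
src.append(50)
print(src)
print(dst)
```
[2, 1, 2, 8, 50]
[2, 1, 2, 8]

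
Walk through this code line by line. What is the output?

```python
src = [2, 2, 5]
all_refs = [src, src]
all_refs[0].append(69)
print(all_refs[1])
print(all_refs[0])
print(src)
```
[2, 2, 5, 69]
[2, 2, 5, 69]
[2, 2, 5, 69]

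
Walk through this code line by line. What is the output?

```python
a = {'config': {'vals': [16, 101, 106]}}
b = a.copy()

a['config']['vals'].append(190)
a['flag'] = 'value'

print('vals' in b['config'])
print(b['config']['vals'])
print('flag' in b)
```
True
[16, 101, 106, 190]
False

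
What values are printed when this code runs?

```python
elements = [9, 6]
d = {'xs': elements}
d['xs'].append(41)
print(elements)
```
[9, 6, 41]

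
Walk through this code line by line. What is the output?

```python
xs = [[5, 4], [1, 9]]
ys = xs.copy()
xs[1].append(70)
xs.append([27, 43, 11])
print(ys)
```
[[5, 4], [1, 9, 70]]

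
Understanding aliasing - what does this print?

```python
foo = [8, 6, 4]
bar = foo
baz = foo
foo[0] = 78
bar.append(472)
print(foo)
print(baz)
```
[78, 6, 4, 472]
[78, 6, 4, 472]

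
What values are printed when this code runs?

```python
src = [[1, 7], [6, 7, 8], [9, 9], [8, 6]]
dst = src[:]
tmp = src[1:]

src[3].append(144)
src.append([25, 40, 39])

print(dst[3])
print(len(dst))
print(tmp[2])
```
[8, 6, 144]
4
[8, 6, 144]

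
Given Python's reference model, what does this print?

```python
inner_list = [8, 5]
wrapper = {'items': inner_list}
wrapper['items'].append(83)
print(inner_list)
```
[8, 5, 83]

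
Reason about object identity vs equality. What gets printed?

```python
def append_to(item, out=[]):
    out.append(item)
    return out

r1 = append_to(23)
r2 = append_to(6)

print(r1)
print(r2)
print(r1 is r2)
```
[23, 6]
[23, 6]
True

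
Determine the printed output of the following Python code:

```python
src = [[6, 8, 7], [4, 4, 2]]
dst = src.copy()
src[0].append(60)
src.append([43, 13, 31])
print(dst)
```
[[6, 8, 7, 60], [4, 4, 2]]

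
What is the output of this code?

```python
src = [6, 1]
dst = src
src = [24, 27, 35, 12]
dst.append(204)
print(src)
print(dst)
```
[24, 27, 35, 12]
[6, 1, 204]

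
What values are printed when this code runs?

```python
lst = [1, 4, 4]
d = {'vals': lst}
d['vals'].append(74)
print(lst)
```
[1, 4, 4, 74]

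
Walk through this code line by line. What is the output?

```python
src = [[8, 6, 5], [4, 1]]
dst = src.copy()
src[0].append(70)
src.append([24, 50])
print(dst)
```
[[8, 6, 5, 70], [4, 1]]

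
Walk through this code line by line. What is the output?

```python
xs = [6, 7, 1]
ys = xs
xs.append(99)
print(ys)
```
[6, 7, 1, 99]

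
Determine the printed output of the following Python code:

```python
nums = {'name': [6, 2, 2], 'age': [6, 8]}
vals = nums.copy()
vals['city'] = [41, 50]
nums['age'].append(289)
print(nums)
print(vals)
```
{'name': [6, 2, 2], 'age': [6, 8, 289]}
{'name': [6, 2, 2], 'age': [6, 8, 289], 'city': [41, 50]}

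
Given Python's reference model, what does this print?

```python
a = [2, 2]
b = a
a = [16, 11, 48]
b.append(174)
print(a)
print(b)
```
[16, 11, 48]
[2, 2, 174]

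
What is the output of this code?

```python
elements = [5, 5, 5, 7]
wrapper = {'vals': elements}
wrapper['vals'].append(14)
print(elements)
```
[5, 5, 5, 7, 14]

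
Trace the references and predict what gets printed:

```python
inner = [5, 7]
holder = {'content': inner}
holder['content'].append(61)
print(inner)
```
[5, 7, 61]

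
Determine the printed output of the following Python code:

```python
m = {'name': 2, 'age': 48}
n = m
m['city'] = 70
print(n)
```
{'name': 2, 'age': 48, 'city': 70}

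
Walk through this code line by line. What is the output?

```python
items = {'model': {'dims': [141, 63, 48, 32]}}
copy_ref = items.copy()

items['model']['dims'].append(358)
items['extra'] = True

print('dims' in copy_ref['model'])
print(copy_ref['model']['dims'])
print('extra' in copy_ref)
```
True
[141, 63, 48, 32, 358]
False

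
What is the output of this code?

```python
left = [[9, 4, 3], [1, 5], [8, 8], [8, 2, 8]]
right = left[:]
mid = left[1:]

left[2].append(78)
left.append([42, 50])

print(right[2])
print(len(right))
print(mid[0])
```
[8, 8, 78]
4
[1, 5]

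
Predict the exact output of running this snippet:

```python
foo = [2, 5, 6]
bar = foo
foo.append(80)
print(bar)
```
[2, 5, 6, 80]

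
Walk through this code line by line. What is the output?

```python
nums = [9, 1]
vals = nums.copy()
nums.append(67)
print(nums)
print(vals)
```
[9, 1, 67]
[9, 1]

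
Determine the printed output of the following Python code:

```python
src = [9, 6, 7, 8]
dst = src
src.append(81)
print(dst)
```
[9, 6, 7, 8, 81]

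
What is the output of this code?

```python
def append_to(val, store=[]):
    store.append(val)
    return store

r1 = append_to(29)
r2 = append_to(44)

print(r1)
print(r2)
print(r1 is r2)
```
[29, 44]
[29, 44]
True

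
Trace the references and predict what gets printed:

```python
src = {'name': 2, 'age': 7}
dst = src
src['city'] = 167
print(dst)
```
{'name': 2, 'age': 7, 'city': 167}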